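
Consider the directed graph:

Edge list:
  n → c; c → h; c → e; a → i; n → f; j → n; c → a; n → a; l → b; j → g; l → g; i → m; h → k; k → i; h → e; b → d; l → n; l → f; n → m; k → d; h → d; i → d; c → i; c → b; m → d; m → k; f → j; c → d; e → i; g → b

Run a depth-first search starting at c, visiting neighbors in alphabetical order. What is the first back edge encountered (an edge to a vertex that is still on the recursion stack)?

k->i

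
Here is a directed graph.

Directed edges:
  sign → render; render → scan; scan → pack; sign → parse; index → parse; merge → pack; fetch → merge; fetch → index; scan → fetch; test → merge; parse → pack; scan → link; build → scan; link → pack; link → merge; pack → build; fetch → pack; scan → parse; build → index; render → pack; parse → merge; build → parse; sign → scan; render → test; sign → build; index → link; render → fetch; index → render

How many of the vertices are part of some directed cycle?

A vertex is on a directed cycle iff it belongs to a strongly connected component of size ≥ 2 (or has a self-loop).
The vertices on cycles are {link, pack, scan, test, build, fetch, index, merge, parse, render} — 10 in total.

10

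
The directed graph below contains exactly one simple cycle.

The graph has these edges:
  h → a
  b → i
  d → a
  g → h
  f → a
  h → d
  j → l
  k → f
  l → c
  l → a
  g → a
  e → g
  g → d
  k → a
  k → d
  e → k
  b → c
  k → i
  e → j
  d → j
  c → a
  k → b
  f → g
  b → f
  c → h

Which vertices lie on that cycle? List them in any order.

c, d, h, j, l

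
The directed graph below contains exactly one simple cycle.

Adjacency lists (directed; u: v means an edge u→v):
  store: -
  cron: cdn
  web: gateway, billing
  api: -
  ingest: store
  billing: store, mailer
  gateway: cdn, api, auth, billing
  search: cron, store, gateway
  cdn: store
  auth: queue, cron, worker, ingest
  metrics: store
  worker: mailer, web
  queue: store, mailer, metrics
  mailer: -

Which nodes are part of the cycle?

web, auth, worker, gateway

DFS with gray/black marking from gateway:
gateway gray
  cdn gray
    store gray
    store black
  cdn black
  api gray
  api black
  auth gray
    queue gray
      queue→store: store black — skip
      mailer gray
      mailer black
      metrics gray
        metrics→store: store black — skip
      metrics black
    queue black
    cron gray
      cron→cdn: cdn black — skip
    cron black
    worker gray
      worker→mailer: mailer black — skip
      web gray
        web→gateway: gateway is gray → back edge
Back edge closes the cycle gateway → auth → worker → web → gateway; its vertices are {web, auth, worker, gateway}.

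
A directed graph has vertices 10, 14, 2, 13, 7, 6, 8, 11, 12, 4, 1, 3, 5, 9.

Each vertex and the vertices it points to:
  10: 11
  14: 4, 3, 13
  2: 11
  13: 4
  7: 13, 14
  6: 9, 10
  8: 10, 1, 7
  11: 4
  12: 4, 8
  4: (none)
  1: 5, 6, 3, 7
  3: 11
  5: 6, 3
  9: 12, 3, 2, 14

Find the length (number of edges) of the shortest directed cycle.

5

For each vertex v, BFS finds the shortest path from v back to v.
The shortest such closed walk is 9 → 12 → 8 → 1 → 6 → 9, length 5.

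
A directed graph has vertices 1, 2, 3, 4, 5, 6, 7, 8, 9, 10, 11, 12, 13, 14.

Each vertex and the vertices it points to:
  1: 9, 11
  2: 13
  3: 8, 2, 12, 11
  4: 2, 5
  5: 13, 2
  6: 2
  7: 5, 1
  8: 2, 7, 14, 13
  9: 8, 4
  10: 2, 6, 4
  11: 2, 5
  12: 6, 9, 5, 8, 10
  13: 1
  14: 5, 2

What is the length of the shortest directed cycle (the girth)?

4

For each vertex v, BFS finds the shortest path from v back to v.
The shortest such closed walk is 8 → 7 → 1 → 9 → 8, length 4.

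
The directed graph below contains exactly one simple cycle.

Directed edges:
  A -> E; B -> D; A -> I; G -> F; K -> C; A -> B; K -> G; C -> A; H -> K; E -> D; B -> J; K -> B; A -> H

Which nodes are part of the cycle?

DFS with gray/black marking from K:
K gray
  B gray
    J gray
    J black
    D gray
    D black
  B black
  C gray
    A gray
      H gray
        H→K: K is gray → back edge
Back edge closes the cycle K → C → A → H → K; its vertices are {A, C, H, K}.

A, C, H, K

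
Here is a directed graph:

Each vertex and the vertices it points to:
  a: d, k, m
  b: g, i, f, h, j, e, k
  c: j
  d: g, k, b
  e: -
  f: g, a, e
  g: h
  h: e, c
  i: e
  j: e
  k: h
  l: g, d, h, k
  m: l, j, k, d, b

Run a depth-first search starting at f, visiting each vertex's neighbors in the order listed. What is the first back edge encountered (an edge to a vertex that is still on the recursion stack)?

b->f

DFS from f (visiting each vertex's neighbors in the order listed); mark gray on enter, black on exit:
f gray
  g gray
    h gray
      e gray
      e black
      c gray
        j gray
          j→e: e black — skip
        j black
      c black
    h black
  g black
  a gray
    d gray
      d→g: g black — skip
      k gray
        k→h: h black — skip
      k black
      b gray
        b→g: g black — skip
        i gray
          i→e: e black — skip
        i black
        b→f: f is gray → back edge
First back edge: b → f.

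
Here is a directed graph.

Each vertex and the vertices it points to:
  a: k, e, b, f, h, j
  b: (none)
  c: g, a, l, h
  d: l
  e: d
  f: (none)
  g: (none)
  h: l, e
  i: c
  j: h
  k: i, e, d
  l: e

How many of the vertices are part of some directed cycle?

7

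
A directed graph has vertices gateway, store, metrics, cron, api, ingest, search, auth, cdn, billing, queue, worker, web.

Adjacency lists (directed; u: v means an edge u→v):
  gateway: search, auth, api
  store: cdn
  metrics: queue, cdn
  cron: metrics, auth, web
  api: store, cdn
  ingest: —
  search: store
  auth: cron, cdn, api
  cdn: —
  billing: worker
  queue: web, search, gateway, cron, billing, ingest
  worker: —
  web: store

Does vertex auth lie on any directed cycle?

auth is on a cycle iff auth can reach itself via ≥1 edge.
auth → cron → auth — yes.

Yes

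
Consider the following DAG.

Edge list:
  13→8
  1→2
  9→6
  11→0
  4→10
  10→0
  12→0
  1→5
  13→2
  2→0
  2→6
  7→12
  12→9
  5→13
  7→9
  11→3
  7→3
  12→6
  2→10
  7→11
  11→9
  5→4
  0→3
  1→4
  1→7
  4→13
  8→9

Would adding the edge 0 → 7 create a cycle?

Adding 0→7 creates a cycle iff 7 can already reach 0.
Path from 7: 7 → 12 → 0.
So 7 → … → 0 → 7 is a cycle.

Yes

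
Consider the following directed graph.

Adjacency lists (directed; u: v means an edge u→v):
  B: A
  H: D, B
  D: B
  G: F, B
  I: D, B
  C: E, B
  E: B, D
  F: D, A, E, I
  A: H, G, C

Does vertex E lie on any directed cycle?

Yes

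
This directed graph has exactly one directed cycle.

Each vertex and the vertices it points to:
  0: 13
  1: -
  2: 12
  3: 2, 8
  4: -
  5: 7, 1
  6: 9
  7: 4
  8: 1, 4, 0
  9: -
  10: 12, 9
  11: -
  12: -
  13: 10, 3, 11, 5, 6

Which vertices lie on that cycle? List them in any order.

0, 3, 8, 13

DFS with gray/black marking from 13:
13 gray
  10 gray
    12 gray
    12 black
    9 gray
    9 black
  10 black
  3 gray
    2 gray
      2→12: 12 black — skip
    2 black
    8 gray
      1 gray
      1 black
      4 gray
      4 black
      0 gray
        0→13: 13 is gray → back edge
Back edge closes the cycle 13 → 3 → 8 → 0 → 13; its vertices are {0, 3, 8, 13}.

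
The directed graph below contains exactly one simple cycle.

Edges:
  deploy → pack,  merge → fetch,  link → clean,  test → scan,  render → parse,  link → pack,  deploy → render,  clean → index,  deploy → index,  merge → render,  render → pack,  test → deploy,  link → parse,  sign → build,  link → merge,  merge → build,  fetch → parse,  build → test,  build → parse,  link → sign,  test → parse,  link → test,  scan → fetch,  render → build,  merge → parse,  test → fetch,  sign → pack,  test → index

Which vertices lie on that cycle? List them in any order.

test, build, deploy, render

DFS with gray/black marking from test:
test gray
  deploy gray
    index gray
    index black
    render gray
      build gray
        build→test: test is gray → back edge
Back edge closes the cycle test → deploy → render → build → test; its vertices are {test, build, deploy, render}.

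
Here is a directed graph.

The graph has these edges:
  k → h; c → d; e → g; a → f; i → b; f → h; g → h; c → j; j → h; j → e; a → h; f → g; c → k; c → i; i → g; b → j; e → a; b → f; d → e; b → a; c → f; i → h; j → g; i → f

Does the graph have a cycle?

No

DFS with white/gray/black marking, starting from f:
f gray
  g gray
    h gray
    h black
  g black
  f→h: h black — skip
f black
a gray
  a→h: h black — skip
  a→f: f black — skip
a black
b gray
  b→a: a black — skip
  b→f: f black — skip
  j gray
    j→g: g black — skip
    e gray
      e→a: a black — skip
      e→g: g black — skip
    e black
    j→h: h black — skip
  j black
b black
c gray
  c→j: j black — skip
  c→f: f black — skip
  d gray
    d→e: e black — skip
  d black
  i gray
    i→g: g black — skip
    i→b: b black — skip
    i→h: h black — skip
    i→f: f black — skip
  i black
  k gray
    k→h: h black — skip
  k black
c black
Every edge goes to a white or black vertex — no back edge, so the graph is acyclic.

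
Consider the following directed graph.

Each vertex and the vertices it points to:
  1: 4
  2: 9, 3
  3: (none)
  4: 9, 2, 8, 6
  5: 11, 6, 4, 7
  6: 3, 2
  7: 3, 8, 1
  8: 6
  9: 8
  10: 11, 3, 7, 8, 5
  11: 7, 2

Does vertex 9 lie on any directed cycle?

Yes

9 is on a cycle iff 9 can reach itself via ≥1 edge.
9 → 8 → 6 → 2 → 9 — yes.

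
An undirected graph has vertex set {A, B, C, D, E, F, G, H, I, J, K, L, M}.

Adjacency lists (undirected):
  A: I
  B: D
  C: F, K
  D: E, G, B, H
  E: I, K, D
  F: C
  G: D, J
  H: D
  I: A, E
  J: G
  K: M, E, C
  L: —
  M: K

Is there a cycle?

DFS, tracking each vertex's parent; an edge to a visited non-parent vertex closes a cycle.
Start from G:
visit G (parent –)
  visit D (parent G)
    visit E (parent D)
      visit I (parent E)
        visit A (parent I)
          A–I: parent, skip
        I–E: parent, skip
      visit K (parent E)
        visit M (parent K)
          M–K: parent, skip
        K–E: parent, skip
        visit C (parent K)
          visit F (parent C)
            F–C: parent, skip
          C–K: parent, skip
      E–D: parent, skip
    D–G: parent, skip
    visit B (parent D)
      B–D: parent, skip
    visit H (parent D)
      H–D: parent, skip
  visit J (parent G)
    J–G: parent, skip
visit L (parent –)
No non-parent visited neighbor found — the graph is a forest.

No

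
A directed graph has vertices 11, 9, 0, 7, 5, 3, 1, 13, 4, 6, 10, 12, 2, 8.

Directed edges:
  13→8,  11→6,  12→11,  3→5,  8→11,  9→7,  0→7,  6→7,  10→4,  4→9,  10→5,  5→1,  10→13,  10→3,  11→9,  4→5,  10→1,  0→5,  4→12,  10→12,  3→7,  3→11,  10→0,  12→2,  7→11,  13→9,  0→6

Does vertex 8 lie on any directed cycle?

8 lies on a cycle iff there is a path from 8 back to itself.
Exploring from 8, it never reaches itself; equivalently, its strongly connected component is a singleton.

No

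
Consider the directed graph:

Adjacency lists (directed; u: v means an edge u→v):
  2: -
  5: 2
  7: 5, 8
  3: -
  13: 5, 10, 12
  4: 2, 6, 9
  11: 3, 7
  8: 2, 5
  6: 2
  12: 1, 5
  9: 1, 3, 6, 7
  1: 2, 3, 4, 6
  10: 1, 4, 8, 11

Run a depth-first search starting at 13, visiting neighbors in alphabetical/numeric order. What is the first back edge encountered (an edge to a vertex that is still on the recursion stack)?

9→1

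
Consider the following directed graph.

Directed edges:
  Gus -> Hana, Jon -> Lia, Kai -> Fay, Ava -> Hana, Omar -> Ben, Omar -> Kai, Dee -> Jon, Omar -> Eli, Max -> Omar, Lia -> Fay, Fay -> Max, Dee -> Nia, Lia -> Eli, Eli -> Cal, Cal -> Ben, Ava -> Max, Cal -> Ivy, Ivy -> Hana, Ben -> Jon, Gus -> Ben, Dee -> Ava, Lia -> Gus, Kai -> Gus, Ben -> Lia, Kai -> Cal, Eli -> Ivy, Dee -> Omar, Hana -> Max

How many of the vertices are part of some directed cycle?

12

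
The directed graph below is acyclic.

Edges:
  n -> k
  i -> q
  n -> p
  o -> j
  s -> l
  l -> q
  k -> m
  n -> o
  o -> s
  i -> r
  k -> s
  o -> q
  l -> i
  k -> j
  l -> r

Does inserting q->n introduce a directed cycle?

Yes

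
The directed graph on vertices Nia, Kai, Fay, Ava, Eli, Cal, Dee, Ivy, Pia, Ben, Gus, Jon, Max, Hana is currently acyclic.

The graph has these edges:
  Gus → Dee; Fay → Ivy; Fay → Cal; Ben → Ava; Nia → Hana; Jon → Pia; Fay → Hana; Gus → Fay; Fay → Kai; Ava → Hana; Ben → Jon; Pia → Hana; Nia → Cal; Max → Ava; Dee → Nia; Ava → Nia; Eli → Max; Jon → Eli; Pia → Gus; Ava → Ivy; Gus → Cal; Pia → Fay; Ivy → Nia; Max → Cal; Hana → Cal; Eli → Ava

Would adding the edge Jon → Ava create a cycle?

Adding Jon→Ava creates a cycle iff Ava can already reach Jon.
Explore from Ava: no path reaches Jon. The graph stays acyclic.

No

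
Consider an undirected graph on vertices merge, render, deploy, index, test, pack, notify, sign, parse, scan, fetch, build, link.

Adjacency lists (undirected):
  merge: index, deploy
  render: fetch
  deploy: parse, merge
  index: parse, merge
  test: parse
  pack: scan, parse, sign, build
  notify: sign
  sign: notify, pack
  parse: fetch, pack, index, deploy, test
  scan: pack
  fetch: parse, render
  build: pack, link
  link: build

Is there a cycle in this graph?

Yes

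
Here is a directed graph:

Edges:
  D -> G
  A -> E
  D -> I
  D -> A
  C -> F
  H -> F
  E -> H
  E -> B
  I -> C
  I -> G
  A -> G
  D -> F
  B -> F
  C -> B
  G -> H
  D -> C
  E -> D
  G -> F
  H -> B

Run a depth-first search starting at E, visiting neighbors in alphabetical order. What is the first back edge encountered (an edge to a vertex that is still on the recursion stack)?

A->E

DFS from E (visiting neighbors in alphabetical order); mark gray on enter, black on exit:
E gray
  B gray
    F gray
    F black
  B black
  D gray
    A gray
      A→E: E is gray → back edge
First back edge: A → E.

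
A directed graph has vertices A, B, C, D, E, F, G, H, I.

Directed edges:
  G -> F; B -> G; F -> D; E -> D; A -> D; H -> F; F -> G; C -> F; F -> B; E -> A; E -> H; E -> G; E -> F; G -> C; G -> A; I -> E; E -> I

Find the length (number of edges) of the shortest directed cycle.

For each vertex v, BFS finds the shortest path from v back to v.
The shortest such closed walk is E → I → E, length 2.

2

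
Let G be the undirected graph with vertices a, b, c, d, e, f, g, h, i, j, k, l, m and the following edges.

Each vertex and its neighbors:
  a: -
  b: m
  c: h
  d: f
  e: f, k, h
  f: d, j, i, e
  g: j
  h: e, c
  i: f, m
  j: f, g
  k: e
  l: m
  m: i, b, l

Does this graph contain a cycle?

No

DFS, tracking each vertex's parent; an edge to a visited non-parent vertex closes a cycle.
Start from i:
visit i (parent –)
  visit f (parent i)
    visit d (parent f)
      d–f: parent, skip
    visit j (parent f)
      j–f: parent, skip
      visit g (parent j)
        g–j: parent, skip
    f–i: parent, skip
    visit e (parent f)
      e–f: parent, skip
      visit k (parent e)
        k–e: parent, skip
      visit h (parent e)
        h–e: parent, skip
        visit c (parent h)
          c–h: parent, skip
  visit m (parent i)
    m–i: parent, skip
    visit b (parent m)
      b–m: parent, skip
    visit l (parent m)
      l–m: parent, skip
visit a (parent –)
No non-parent visited neighbor found — the graph is a forest.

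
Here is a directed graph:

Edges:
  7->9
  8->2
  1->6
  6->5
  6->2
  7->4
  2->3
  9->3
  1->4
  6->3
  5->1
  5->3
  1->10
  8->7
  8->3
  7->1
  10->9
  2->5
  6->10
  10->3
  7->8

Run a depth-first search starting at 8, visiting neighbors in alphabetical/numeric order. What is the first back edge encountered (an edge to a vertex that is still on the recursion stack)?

6→2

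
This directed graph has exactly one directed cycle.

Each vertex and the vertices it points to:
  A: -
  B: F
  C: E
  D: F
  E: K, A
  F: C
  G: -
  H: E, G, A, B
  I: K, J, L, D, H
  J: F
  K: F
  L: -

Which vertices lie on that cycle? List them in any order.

C, E, F, K

DFS with gray/black marking from E:
E gray
  K gray
    F gray
      C gray
        C→E: E is gray → back edge
Back edge closes the cycle E → K → F → C → E; its vertices are {C, E, F, K}.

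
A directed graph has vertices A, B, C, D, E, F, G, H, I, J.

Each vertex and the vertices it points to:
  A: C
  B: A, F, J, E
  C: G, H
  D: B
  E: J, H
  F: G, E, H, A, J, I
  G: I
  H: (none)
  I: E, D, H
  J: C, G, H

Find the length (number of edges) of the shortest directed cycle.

4

For each vertex v, BFS finds the shortest path from v back to v.
The shortest such closed walk is B → F → I → D → B, length 4.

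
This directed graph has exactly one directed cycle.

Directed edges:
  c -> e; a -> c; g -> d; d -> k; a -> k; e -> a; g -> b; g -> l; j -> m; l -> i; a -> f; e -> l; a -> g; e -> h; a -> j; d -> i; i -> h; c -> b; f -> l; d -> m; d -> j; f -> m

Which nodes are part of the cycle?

a, c, e

DFS with gray/black marking from e:
e gray
  l gray
    i gray
      h gray
      h black
    i black
  l black
  a gray
    f gray
      f→l: l black — skip
      m gray
      m black
    f black
    g gray
      g→l: l black — skip
      b gray
      b black
      d gray
        j gray
          j→m: m black — skip
        j black
        d→i: i black — skip
        d→m: m black — skip
        k gray
        k black
      d black
    g black
    c gray
      c→b: b black — skip
      c→e: e is gray → back edge
Back edge closes the cycle e → a → c → e; its vertices are {a, c, e}.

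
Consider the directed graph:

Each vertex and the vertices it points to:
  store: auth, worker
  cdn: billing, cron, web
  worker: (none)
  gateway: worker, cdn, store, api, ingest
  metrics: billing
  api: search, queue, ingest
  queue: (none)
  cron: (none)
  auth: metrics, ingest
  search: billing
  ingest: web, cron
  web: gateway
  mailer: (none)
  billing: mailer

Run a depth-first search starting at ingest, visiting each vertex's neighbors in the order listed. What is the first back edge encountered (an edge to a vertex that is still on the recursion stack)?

cdn→web

DFS from ingest (visiting each vertex's neighbors in the order listed); mark gray on enter, black on exit:
ingest gray
  web gray
    gateway gray
      worker gray
      worker black
      cdn gray
        billing gray
          mailer gray
          mailer black
        billing black
        cron gray
        cron black
        cdn→web: web is gray → back edge
First back edge: cdn → web.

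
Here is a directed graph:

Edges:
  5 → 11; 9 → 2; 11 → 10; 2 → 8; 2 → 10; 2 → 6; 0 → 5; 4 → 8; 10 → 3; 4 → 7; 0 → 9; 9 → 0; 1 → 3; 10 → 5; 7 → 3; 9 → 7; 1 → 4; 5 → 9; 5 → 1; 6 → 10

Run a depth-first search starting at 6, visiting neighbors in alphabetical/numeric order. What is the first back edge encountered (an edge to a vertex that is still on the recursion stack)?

DFS from 6 (visiting neighbors in alphabetical/numeric order); mark gray on enter, black on exit:
6 gray
  10 gray
    3 gray
    3 black
    5 gray
      1 gray
        1→3: 3 black — skip
        4 gray
          7 gray
            7→3: 3 black — skip
          7 black
          8 gray
          8 black
        4 black
      1 black
      9 gray
        0 gray
          0→5: 5 is gray → back edge
First back edge: 0 → 5.

0→5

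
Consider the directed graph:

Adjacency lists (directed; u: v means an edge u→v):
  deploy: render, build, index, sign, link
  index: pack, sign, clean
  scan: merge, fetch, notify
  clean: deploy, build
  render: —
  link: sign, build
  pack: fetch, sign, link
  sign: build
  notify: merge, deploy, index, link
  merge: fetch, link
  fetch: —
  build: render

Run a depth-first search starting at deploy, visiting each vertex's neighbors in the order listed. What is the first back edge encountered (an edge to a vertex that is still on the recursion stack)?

DFS from deploy (visiting each vertex's neighbors in the order listed); mark gray on enter, black on exit:
deploy gray
  render gray
  render black
  build gray
    build→render: render black — skip
  build black
  index gray
    pack gray
      fetch gray
      fetch black
      sign gray
        sign→build: build black — skip
      sign black
      link gray
        link→sign: sign black — skip
        link→build: build black — skip
      link black
    pack black
    index→sign: sign black — skip
    clean gray
      clean→deploy: deploy is gray → back edge
First back edge: clean → deploy.

clean->deploy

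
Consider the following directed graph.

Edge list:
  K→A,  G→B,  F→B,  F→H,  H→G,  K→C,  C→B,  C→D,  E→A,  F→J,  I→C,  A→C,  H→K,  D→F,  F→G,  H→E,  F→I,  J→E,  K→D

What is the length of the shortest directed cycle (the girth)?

For each vertex v, BFS finds the shortest path from v back to v.
The shortest such closed walk is F → H → K → D → F, length 4.

4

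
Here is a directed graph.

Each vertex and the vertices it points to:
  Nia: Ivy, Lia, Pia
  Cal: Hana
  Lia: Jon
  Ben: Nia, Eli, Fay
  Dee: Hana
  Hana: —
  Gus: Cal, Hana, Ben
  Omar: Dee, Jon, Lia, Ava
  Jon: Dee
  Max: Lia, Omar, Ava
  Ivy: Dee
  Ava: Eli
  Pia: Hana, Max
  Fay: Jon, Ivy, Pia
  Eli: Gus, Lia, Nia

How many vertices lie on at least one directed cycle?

9

A vertex is on a directed cycle iff it belongs to a strongly connected component of size ≥ 2 (or has a self-loop).
The vertices on cycles are {Ava, Ben, Eli, Fay, Gus, Max, Nia, Pia, Omar} — 9 in total.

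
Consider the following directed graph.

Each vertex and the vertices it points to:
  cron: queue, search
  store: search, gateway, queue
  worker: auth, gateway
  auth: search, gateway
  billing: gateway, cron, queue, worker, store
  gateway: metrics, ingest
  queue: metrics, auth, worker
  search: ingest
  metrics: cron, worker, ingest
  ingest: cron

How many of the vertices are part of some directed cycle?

A vertex is on a directed cycle iff it belongs to a strongly connected component of size ≥ 2 (or has a self-loop).
The vertices on cycles are {auth, cron, queue, ingest, search, worker, gateway, metrics} — 8 in total.

8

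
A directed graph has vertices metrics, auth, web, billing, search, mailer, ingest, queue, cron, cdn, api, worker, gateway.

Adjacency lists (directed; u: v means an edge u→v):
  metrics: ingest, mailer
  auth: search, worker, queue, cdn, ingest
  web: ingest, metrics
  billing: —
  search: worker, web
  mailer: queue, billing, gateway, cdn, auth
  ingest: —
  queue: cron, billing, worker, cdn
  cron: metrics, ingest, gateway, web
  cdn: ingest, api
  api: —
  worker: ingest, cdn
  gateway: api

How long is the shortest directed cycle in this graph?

For each vertex v, BFS finds the shortest path from v back to v.
The shortest such closed walk is mailer → queue → cron → metrics → mailer, length 4.

4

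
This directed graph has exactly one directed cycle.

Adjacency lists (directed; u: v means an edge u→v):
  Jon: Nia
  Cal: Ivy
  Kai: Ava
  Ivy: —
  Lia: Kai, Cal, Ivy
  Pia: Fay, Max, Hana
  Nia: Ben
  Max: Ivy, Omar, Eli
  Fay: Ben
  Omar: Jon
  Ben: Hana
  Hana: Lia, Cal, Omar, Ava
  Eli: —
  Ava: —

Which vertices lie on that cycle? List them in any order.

Ben, Jon, Nia, Hana, Omar

DFS with gray/black marking from Hana:
Hana gray
  Lia gray
    Kai gray
      Ava gray
      Ava black
    Kai black
    Cal gray
      Ivy gray
      Ivy black
    Cal black
    Lia→Ivy: Ivy black — skip
  Lia black
  Hana→Cal: Cal black — skip
  Omar gray
    Jon gray
      Nia gray
        Ben gray
          Ben→Hana: Hana is gray → back edge
Back edge closes the cycle Hana → Omar → Jon → Nia → Ben → Hana; its vertices are {Ben, Jon, Nia, Hana, Omar}.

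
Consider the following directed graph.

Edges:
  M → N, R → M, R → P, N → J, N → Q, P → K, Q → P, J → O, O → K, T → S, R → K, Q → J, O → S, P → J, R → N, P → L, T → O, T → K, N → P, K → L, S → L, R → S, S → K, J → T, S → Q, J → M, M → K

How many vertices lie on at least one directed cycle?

8

A vertex is on a directed cycle iff it belongs to a strongly connected component of size ≥ 2 (or has a self-loop).
The vertices on cycles are {J, M, N, O, P, Q, S, T} — 8 in total.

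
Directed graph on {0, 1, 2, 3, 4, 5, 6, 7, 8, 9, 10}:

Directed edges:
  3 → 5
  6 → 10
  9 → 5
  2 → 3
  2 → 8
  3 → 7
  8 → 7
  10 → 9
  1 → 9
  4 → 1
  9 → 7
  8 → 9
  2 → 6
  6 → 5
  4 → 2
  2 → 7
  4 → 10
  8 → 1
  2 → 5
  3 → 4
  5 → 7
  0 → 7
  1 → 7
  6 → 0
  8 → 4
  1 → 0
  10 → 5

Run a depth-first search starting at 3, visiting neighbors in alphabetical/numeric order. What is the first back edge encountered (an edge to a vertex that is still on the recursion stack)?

2→3

DFS from 3 (visiting neighbors in alphabetical/numeric order); mark gray on enter, black on exit:
3 gray
  4 gray
    1 gray
      0 gray
        7 gray
        7 black
      0 black
      1→7: 7 black — skip
      9 gray
        5 gray
          5→7: 7 black — skip
        5 black
        9→7: 7 black — skip
      9 black
    1 black
    2 gray
      2→3: 3 is gray → back edge
First back edge: 2 → 3.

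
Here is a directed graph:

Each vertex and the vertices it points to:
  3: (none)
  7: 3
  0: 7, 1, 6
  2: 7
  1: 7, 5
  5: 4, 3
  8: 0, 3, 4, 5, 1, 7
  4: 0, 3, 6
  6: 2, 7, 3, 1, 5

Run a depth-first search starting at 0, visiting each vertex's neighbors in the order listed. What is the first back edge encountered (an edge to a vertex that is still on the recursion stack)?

DFS from 0 (visiting each vertex's neighbors in the order listed); mark gray on enter, black on exit:
0 gray
  7 gray
    3 gray
    3 black
  7 black
  1 gray
    1→7: 7 black — skip
    5 gray
      4 gray
        4→0: 0 is gray → back edge
First back edge: 4 → 0.

4->0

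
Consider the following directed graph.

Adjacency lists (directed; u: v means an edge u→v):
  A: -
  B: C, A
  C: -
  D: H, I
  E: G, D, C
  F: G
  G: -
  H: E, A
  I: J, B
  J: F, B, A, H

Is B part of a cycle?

B lies on a cycle iff there is a path from B back to itself.
Exploring from B, it never reaches itself; equivalently, its strongly connected component is a singleton.

No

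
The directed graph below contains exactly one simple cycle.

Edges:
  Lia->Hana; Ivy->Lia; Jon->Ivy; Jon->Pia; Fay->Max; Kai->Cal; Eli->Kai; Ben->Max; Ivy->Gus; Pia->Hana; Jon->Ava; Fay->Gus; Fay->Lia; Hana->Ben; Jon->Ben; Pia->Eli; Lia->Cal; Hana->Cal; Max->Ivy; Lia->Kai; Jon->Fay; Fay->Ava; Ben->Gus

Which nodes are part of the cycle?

DFS with gray/black marking from Ivy:
Ivy gray
  Lia gray
    Kai gray
      Cal gray
      Cal black
    Kai black
    Hana gray
      Ben gray
        Gus gray
        Gus black
        Max gray
          Max→Ivy: Ivy is gray → back edge
Back edge closes the cycle Ivy → Lia → Hana → Ben → Max → Ivy; its vertices are {Ben, Ivy, Lia, Max, Hana}.

Ben, Ivy, Lia, Max, Hana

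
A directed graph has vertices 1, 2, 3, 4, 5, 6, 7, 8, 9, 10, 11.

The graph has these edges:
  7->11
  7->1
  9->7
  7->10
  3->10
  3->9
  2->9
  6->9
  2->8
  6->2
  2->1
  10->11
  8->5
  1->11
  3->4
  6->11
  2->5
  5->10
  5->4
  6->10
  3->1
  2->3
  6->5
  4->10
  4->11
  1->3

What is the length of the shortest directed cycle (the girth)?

2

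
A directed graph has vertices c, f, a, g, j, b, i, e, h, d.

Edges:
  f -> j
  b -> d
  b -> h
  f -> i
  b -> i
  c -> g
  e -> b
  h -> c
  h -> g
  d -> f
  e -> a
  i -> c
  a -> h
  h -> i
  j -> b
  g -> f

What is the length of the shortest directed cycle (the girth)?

For each vertex v, BFS finds the shortest path from v back to v.
The shortest such closed walk is b → d → f → j → b, length 4.

4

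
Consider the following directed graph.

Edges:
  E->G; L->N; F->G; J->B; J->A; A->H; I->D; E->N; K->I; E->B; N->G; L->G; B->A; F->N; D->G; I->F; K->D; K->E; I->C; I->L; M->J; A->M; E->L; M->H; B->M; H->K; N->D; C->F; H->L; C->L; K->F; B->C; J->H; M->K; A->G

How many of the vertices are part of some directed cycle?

7

A vertex is on a directed cycle iff it belongs to a strongly connected component of size ≥ 2 (or has a self-loop).
The vertices on cycles are {A, B, E, H, J, K, M} — 7 in total.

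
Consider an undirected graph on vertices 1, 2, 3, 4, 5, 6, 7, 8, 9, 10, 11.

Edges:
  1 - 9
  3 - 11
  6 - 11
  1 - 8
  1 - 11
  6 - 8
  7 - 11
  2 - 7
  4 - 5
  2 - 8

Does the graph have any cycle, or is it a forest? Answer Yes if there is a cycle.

Yes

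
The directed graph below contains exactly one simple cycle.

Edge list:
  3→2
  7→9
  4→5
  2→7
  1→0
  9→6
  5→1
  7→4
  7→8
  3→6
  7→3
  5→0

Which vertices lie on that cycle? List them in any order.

DFS with gray/black marking from 7:
7 gray
  3 gray
    2 gray
      2→7: 7 is gray → back edge
Back edge closes the cycle 7 → 3 → 2 → 7; its vertices are {2, 3, 7}.

2, 3, 7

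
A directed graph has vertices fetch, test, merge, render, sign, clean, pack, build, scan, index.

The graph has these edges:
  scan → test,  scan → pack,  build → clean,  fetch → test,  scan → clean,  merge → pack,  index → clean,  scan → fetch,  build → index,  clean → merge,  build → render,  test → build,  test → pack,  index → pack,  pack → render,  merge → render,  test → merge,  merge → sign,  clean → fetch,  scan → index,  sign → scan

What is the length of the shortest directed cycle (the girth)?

4

For each vertex v, BFS finds the shortest path from v back to v.
The shortest such closed walk is sign → scan → test → merge → sign, length 4.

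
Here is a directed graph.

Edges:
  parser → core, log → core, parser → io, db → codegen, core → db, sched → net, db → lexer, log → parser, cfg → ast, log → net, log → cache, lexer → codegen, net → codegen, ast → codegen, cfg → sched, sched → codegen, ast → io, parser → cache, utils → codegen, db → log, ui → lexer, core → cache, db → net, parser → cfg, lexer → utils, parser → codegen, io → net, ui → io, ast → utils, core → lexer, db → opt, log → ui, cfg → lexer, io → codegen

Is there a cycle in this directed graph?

DFS with white/gray/black marking, starting from ast:
ast gray
  codegen gray
  codegen black
  utils gray
    utils→codegen: codegen black — skip
  utils black
  io gray
    net gray
      net→codegen: codegen black — skip
    net black
    io→codegen: codegen black — skip
  io black
ast black
lexer gray
  lexer→codegen: codegen black — skip
  lexer→utils: utils black — skip
lexer black
core gray
  cache gray
  cache black
  core→lexer: lexer black — skip
  db gray
    db→lexer: lexer black — skip
    log gray
      log→cache: cache black — skip
      log→core: core is gray → back edge
Back edge found, so a cycle exists: core → db → log → core.

Yes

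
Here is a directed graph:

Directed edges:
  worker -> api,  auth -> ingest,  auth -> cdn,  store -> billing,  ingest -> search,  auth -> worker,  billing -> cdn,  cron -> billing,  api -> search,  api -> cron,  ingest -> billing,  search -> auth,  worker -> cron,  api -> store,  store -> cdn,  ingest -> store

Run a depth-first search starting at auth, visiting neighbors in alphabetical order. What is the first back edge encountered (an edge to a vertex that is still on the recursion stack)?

search→auth

DFS from auth (visiting neighbors in alphabetical order); mark gray on enter, black on exit:
auth gray
  cdn gray
  cdn black
  ingest gray
    billing gray
      billing→cdn: cdn black — skip
    billing black
    search gray
      search→auth: auth is gray → back edge
First back edge: search → auth.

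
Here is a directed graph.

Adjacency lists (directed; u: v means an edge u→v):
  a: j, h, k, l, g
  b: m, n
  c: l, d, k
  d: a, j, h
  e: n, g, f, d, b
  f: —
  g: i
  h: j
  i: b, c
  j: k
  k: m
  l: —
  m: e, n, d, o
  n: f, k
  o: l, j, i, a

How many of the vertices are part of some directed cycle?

A vertex is on a directed cycle iff it belongs to a strongly connected component of size ≥ 2 (or has a self-loop).
The vertices on cycles are {a, b, c, d, e, g, h, i, j, k, m, n, o} — 13 in total.

13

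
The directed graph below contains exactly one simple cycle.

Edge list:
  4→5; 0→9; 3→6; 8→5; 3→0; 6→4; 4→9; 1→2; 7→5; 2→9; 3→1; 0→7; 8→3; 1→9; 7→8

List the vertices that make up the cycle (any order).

0, 3, 7, 8

DFS with gray/black marking from 3:
3 gray
  6 gray
    4 gray
      9 gray
      9 black
      5 gray
      5 black
    4 black
  6 black
  0 gray
    7 gray
      8 gray
        8→3: 3 is gray → back edge
Back edge closes the cycle 3 → 0 → 7 → 8 → 3; its vertices are {0, 3, 7, 8}.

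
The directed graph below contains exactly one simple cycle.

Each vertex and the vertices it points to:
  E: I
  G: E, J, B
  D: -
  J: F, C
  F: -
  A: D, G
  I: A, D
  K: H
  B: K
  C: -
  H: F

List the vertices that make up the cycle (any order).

DFS with gray/black marking from G:
G gray
  E gray
    I gray
      A gray
        D gray
        D black
        A→G: G is gray → back edge
Back edge closes the cycle G → E → I → A → G; its vertices are {A, E, G, I}.

A, E, G, I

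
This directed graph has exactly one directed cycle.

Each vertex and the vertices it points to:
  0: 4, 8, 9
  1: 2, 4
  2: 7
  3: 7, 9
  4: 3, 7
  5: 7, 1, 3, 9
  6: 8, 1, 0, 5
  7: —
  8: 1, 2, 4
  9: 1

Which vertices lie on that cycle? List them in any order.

1, 3, 4, 9

DFS with gray/black marking from 3:
3 gray
  7 gray
  7 black
  9 gray
    1 gray
      2 gray
        2→7: 7 black — skip
      2 black
      4 gray
        4→3: 3 is gray → back edge
Back edge closes the cycle 3 → 9 → 1 → 4 → 3; its vertices are {1, 3, 4, 9}.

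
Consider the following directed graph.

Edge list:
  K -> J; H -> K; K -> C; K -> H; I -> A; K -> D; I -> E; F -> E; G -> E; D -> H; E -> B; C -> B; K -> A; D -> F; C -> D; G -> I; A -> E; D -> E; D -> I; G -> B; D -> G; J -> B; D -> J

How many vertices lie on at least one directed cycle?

4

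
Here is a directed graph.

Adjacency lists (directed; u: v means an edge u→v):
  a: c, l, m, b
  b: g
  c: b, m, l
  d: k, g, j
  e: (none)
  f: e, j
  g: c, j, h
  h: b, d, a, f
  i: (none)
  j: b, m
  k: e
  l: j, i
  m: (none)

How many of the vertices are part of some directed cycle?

9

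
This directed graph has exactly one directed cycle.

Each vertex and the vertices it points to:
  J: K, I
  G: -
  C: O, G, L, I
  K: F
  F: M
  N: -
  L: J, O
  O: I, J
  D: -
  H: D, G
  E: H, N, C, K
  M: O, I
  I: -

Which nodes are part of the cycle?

F, J, K, M, O

DFS with gray/black marking from K:
K gray
  F gray
    M gray
      O gray
        I gray
        I black
        J gray
          J→K: K is gray → back edge
Back edge closes the cycle K → F → M → O → J → K; its vertices are {F, J, K, M, O}.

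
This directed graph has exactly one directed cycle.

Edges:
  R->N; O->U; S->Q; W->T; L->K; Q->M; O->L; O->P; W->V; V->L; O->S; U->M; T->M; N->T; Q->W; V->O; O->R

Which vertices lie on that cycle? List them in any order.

O, Q, S, V, W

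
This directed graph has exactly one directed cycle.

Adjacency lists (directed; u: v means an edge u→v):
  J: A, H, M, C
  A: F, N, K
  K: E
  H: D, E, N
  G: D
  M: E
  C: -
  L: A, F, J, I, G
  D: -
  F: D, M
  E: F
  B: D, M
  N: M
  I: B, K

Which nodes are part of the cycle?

DFS with gray/black marking from F:
F gray
  D gray
  D black
  M gray
    E gray
      E→F: F is gray → back edge
Back edge closes the cycle F → M → E → F; its vertices are {E, F, M}.

E, F, M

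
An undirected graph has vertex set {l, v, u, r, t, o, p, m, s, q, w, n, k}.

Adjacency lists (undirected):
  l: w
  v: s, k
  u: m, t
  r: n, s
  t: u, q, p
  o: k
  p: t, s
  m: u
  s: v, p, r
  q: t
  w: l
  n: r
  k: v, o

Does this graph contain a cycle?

No

DFS, tracking each vertex's parent; an edge to a visited non-parent vertex closes a cycle.
Start from l:
visit l (parent –)
  visit w (parent l)
    w–l: parent, skip
visit v (parent –)
  visit s (parent v)
    s–v: parent, skip
    visit p (parent s)
      visit t (parent p)
        visit u (parent t)
          visit m (parent u)
            m–u: parent, skip
          u–t: parent, skip
        visit q (parent t)
          q–t: parent, skip
        t–p: parent, skip
      p–s: parent, skip
    visit r (parent s)
      visit n (parent r)
        n–r: parent, skip
      r–s: parent, skip
  visit k (parent v)
    k–v: parent, skip
    visit o (parent k)
      o–k: parent, skip
No non-parent visited neighbor found — the graph is a forest.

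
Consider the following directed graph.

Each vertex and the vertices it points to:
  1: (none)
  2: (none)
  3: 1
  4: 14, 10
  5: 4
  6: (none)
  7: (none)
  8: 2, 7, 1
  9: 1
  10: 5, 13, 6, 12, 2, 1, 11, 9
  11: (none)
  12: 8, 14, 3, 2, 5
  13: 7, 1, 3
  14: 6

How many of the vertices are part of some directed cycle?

A vertex is on a directed cycle iff it belongs to a strongly connected component of size ≥ 2 (or has a self-loop).
The vertices on cycles are {4, 5, 10, 12} — 4 in total.

4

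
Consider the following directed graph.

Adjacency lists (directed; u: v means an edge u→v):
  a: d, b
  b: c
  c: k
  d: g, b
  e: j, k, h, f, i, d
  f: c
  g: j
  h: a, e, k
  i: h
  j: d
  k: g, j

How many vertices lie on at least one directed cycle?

9

A vertex is on a directed cycle iff it belongs to a strongly connected component of size ≥ 2 (or has a self-loop).
The vertices on cycles are {b, c, d, e, g, h, i, j, k} — 9 in total.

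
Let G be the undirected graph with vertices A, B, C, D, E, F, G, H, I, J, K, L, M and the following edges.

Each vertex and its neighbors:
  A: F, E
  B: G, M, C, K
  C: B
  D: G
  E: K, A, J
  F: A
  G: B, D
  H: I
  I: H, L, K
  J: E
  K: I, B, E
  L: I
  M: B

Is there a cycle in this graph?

No

DFS, tracking each vertex's parent; an edge to a visited non-parent vertex closes a cycle.
Start from M:
visit M (parent –)
  visit B (parent M)
    visit G (parent B)
      G–B: parent, skip
      visit D (parent G)
        D–G: parent, skip
    B–M: parent, skip
    visit C (parent B)
      C–B: parent, skip
    visit K (parent B)
      visit I (parent K)
        visit H (parent I)
          H–I: parent, skip
        visit L (parent I)
          L–I: parent, skip
        I–K: parent, skip
      K–B: parent, skip
      visit E (parent K)
        E–K: parent, skip
        visit A (parent E)
          visit F (parent A)
            F–A: parent, skip
          A–E: parent, skip
        visit J (parent E)
          J–E: parent, skip
No non-parent visited neighbor found — the graph is a forest.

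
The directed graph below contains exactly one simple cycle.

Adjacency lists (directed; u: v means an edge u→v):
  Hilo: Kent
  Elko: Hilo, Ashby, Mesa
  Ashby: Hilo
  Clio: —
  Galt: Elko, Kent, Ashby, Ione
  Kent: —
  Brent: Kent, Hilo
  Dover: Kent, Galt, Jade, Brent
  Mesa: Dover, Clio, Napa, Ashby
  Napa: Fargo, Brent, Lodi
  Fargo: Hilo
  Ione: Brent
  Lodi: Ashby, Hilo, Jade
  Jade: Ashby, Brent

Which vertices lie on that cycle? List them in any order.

Elko, Galt, Mesa, Dover

DFS with gray/black marking from Mesa:
Mesa gray
  Dover gray
    Kent gray
    Kent black
    Galt gray
      Elko gray
        Hilo gray
          Hilo→Kent: Kent black — skip
        Hilo black
        Ashby gray
          Ashby→Hilo: Hilo black — skip
        Ashby black
        Elko→Mesa: Mesa is gray → back edge
Back edge closes the cycle Mesa → Dover → Galt → Elko → Mesa; its vertices are {Elko, Galt, Mesa, Dover}.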